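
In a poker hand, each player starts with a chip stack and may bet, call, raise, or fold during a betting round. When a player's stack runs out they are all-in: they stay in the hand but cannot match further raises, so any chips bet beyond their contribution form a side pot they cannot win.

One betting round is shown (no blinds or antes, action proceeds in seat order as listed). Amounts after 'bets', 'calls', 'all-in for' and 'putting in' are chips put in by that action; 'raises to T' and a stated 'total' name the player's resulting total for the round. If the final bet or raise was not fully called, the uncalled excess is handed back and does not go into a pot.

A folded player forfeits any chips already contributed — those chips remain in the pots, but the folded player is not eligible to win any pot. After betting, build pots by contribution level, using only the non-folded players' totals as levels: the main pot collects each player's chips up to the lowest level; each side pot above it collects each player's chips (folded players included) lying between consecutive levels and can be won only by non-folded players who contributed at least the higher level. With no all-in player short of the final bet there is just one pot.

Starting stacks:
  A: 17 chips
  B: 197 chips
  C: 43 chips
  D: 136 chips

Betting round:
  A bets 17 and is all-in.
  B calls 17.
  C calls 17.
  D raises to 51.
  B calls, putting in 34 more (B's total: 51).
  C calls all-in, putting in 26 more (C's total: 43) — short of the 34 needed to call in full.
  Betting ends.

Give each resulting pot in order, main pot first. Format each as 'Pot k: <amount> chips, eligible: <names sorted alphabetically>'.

Pot 1: 68 chips, eligible: A, B, C, D
Pot 2: 78 chips, eligible: B, C, D
Pot 3: 16 chips, eligible: B, D

Derivation:
Contributions: A=17, B=51, C=43, D=51
Pot levels (distinct totals of non-folded players): 17, 43, 51
Layer 1-17: 17 each from A, B, C, D = 17*4 = 68 chips; eligible A, B, C, D
Layer 18-43: 26 each from B, C, D = 26*3 = 78 chips; eligible B, C, D
Layer 44-51: 8 each from B, D = 8*2 = 16 chips; eligible B, D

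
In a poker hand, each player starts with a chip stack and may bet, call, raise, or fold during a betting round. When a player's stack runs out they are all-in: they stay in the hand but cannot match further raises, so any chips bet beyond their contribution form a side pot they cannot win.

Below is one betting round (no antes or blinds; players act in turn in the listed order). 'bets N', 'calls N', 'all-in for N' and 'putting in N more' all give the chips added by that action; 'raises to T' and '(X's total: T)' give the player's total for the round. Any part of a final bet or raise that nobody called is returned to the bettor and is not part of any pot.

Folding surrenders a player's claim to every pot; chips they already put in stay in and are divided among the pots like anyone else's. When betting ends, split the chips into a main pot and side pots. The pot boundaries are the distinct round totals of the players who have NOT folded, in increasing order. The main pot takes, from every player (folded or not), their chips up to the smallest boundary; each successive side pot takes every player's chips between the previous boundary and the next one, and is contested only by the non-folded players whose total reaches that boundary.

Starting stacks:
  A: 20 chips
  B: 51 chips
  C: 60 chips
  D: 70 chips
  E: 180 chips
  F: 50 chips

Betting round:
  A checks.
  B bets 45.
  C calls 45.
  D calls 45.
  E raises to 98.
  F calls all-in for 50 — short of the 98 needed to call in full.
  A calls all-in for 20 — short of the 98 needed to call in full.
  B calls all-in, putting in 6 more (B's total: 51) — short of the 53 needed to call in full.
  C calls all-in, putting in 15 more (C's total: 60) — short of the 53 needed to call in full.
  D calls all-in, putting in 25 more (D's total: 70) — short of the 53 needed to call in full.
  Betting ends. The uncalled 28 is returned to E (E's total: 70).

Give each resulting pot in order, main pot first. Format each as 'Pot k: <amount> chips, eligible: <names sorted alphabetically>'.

Contributions (after 28 returned to E): A=20, B=51, C=60, D=70, E=70, F=50
Pot levels (distinct totals of non-folded players): 20, 50, 51, 60, 70
Layer 1-20: 20 each from A, B, C, D, E, F = 20*6 = 120 chips; eligible A, B, C, D, E, F
Layer 21-50: 30 each from B, C, D, E, F = 30*5 = 150 chips; eligible B, C, D, E, F
Layer 51-51: 1 each from B, C, D, E = 1*4 = 4 chips; eligible B, C, D, E
Layer 52-60: 9 each from C, D, E = 9*3 = 27 chips; eligible C, D, E
Layer 61-70: 10 each from D, E = 10*2 = 20 chips; eligible D, E

Pot 1: 120 chips, eligible: A, B, C, D, E, F
Pot 2: 150 chips, eligible: B, C, D, E, F
Pot 3: 4 chips, eligible: B, C, D, E
Pot 4: 27 chips, eligible: C, D, E
Pot 5: 20 chips, eligible: D, E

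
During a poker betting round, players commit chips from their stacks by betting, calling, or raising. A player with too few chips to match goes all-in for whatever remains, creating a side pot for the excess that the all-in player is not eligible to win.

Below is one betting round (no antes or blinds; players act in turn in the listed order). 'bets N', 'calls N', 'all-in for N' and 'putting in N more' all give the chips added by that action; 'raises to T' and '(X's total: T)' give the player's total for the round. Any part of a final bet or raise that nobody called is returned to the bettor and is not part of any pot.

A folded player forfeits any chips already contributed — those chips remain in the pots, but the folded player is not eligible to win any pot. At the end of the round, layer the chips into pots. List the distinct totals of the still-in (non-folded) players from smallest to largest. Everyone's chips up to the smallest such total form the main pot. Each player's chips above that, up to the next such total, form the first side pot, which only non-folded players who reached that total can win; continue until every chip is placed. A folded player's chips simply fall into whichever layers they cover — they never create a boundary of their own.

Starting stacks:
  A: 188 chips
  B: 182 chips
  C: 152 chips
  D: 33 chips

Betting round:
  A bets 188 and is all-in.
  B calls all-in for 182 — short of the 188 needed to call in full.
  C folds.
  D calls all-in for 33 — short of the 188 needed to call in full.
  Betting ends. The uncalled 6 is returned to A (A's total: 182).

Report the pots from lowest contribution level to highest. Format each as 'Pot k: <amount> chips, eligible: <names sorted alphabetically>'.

Contributions (after 6 returned to A): A=182, B=182, D=33
Folded: C
Pot levels (distinct totals of non-folded players): 33, 182
Layer 1-33: 33 each from A, B, D = 33*3 = 99 chips; eligible A, B, D
Layer 34-182: 149 each from A, B = 149*2 = 298 chips; eligible A, B

Pot 1: 99 chips, eligible: A, B, D
Pot 2: 298 chips, eligible: A, B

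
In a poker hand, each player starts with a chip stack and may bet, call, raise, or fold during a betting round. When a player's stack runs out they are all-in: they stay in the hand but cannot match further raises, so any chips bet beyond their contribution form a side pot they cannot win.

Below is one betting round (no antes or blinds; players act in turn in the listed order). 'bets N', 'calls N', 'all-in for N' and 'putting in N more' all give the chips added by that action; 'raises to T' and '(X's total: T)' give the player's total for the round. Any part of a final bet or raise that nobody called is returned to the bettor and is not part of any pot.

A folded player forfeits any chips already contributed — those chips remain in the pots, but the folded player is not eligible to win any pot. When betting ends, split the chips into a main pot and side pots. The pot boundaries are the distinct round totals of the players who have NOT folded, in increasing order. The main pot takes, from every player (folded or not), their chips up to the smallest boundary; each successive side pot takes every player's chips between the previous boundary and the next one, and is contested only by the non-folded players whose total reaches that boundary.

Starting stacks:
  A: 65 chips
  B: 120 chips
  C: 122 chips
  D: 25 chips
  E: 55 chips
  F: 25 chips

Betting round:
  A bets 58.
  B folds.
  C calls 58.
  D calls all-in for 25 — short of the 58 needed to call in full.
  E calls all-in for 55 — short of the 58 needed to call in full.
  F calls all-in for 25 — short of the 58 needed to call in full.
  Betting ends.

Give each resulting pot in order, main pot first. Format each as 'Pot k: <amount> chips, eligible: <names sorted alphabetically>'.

Pot 1: 125 chips, eligible: A, C, D, E, F
Pot 2: 90 chips, eligible: A, C, E
Pot 3: 6 chips, eligible: A, C

Derivation:
Contributions: A=58, C=58, D=25, E=55, F=25
Folded: B
Pot levels (distinct totals of non-folded players): 25, 55, 58
Layer 1-25: 25 each from A, C, D, E, F = 25*5 = 125 chips; eligible A, C, D, E, F
Layer 26-55: 30 each from A, C, E = 30*3 = 90 chips; eligible A, C, E
Layer 56-58: 3 each from A, C = 3*2 = 6 chips; eligible A, C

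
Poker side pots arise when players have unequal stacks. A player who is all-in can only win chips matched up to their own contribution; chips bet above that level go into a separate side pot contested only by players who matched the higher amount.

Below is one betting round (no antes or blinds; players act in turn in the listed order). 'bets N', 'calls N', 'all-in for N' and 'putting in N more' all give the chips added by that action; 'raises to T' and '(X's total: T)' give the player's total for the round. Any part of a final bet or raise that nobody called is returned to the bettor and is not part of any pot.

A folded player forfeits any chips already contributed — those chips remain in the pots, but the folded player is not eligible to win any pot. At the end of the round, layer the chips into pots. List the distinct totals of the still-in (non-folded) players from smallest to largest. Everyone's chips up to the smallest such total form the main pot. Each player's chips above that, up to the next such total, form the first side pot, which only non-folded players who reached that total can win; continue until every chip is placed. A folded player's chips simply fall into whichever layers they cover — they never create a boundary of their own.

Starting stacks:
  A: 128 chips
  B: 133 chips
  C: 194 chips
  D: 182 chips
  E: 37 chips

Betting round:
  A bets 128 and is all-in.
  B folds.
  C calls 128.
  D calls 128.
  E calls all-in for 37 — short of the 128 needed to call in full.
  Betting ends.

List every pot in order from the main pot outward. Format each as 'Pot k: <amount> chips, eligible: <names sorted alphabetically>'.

Pot 1: 148 chips, eligible: A, C, D, E
Pot 2: 273 chips, eligible: A, C, D

Derivation:
Contributions: A=128, C=128, D=128, E=37
Folded: B
Pot levels (distinct totals of non-folded players): 37, 128
Layer 1-37: 37 each from A, C, D, E = 37*4 = 148 chips; eligible A, C, D, E
Layer 38-128: 91 each from A, C, D = 91*3 = 273 chips; eligible A, C, D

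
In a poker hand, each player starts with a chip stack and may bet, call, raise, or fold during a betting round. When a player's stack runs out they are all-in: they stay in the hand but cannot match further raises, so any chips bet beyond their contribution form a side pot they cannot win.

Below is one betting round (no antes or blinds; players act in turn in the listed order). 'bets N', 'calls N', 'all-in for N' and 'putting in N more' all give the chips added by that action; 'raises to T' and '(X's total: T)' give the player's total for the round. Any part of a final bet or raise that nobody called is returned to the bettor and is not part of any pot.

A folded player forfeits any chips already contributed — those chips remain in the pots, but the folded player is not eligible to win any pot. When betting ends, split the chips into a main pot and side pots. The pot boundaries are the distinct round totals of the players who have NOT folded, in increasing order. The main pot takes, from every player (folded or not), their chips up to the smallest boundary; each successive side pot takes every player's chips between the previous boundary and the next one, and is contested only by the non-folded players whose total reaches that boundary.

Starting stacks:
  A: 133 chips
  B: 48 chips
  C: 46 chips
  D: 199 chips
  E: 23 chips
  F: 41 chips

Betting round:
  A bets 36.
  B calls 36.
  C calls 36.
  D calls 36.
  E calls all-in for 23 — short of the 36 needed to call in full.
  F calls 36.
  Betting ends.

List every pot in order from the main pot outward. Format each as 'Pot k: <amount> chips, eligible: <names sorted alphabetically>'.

Contributions: A=36, B=36, C=36, D=36, E=23, F=36
Pot levels (distinct totals of non-folded players): 23, 36
Layer 1-23: 23 each from A, B, C, D, E, F = 23*6 = 138 chips; eligible A, B, C, D, E, F
Layer 24-36: 13 each from A, B, C, D, F = 13*5 = 65 chips; eligible A, B, C, D, F

Pot 1: 138 chips, eligible: A, B, C, D, E, F
Pot 2: 65 chips, eligible: A, B, C, D, F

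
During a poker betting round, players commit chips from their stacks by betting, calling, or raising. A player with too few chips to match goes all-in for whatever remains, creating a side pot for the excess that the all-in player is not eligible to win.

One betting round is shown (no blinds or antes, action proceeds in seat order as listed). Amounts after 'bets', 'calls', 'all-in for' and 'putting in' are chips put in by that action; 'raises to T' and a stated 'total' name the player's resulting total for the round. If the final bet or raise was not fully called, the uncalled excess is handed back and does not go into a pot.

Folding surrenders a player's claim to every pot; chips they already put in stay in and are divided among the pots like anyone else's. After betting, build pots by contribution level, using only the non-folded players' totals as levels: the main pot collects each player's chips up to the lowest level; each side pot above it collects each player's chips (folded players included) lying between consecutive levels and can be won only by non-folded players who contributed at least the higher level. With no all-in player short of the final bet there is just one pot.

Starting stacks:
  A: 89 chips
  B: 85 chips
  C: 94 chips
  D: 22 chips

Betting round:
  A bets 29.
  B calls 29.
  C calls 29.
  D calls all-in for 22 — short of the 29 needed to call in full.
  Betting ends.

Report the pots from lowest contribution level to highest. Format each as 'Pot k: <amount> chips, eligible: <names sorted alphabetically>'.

Pot 1: 88 chips, eligible: A, B, C, D
Pot 2: 21 chips, eligible: A, B, C

Derivation:
Contributions: A=29, B=29, C=29, D=22
Pot levels (distinct totals of non-folded players): 22, 29
Layer 1-22: 22 each from A, B, C, D = 22*4 = 88 chips; eligible A, B, C, D
Layer 23-29: 7 each from A, B, C = 7*3 = 21 chips; eligible A, B, C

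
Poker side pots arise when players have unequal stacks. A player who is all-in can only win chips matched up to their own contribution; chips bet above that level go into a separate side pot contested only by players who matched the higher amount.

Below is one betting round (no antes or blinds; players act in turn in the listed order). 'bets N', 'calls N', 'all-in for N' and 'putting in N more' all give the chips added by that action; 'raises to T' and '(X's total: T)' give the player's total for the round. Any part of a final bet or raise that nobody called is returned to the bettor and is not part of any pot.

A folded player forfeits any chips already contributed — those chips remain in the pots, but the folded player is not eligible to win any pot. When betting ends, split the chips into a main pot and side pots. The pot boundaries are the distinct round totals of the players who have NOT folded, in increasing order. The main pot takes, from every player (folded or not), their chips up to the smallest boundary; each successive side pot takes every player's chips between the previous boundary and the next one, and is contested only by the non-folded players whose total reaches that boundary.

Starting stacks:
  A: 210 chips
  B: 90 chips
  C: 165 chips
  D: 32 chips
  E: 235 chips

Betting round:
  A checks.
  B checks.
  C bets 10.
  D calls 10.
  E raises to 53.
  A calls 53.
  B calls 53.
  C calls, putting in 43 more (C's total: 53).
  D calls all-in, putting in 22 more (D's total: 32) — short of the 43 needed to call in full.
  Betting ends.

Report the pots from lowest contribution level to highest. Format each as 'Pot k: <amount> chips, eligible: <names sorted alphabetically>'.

Pot 1: 160 chips, eligible: A, B, C, D, E
Pot 2: 84 chips, eligible: A, B, C, E

Derivation:
Contributions: A=53, B=53, C=53, D=32, E=53
Pot levels (distinct totals of non-folded players): 32, 53
Layer 1-32: 32 each from A, B, C, D, E = 32*5 = 160 chips; eligible A, B, C, D, E
Layer 33-53: 21 each from A, B, C, E = 21*4 = 84 chips; eligible A, B, C, E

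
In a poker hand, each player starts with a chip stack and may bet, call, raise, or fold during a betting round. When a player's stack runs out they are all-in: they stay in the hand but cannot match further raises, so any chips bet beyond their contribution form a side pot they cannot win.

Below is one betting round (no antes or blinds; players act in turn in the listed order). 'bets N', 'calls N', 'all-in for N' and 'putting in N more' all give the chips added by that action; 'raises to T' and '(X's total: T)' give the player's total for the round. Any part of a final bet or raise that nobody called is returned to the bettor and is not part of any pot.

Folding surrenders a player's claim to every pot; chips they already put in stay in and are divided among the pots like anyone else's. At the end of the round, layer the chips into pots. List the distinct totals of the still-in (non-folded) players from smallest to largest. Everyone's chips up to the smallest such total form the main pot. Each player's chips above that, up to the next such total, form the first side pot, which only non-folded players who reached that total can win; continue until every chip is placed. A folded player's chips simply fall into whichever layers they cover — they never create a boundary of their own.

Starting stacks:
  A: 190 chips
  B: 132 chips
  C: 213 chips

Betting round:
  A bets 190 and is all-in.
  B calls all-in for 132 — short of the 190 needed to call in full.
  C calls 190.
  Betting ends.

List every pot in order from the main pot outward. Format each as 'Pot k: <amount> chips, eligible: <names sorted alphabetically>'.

Contributions: A=190, B=132, C=190
Pot levels (distinct totals of non-folded players): 132, 190
Layer 1-132: 132 each from A, B, C = 132*3 = 396 chips; eligible A, B, C
Layer 133-190: 58 each from A, C = 58*2 = 116 chips; eligible A, C

Pot 1: 396 chips, eligible: A, B, C
Pot 2: 116 chips, eligible: A, C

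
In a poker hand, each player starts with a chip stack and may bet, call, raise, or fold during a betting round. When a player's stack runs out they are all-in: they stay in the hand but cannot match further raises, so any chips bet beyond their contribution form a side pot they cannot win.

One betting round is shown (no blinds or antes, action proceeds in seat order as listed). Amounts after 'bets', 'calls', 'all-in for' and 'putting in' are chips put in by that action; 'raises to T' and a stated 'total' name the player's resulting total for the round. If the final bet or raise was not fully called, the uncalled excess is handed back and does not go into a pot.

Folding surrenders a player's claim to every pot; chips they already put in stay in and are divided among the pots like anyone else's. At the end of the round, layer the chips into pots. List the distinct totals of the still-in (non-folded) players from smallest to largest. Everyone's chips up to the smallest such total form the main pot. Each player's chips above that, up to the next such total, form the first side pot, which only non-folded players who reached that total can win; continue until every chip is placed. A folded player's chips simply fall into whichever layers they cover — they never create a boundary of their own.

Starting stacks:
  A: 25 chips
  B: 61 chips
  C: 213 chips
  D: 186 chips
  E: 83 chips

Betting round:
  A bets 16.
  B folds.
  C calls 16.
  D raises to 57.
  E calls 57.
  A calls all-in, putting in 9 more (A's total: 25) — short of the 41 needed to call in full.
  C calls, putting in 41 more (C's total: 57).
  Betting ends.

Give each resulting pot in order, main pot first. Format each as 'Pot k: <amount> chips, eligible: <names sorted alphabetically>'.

Contributions: A=25, C=57, D=57, E=57
Folded: B
Pot levels (distinct totals of non-folded players): 25, 57
Layer 1-25: 25 each from A, C, D, E = 25*4 = 100 chips; eligible A, C, D, E
Layer 26-57: 32 each from C, D, E = 32*3 = 96 chips; eligible C, D, E

Pot 1: 100 chips, eligible: A, C, D, E
Pot 2: 96 chips, eligible: C, D, E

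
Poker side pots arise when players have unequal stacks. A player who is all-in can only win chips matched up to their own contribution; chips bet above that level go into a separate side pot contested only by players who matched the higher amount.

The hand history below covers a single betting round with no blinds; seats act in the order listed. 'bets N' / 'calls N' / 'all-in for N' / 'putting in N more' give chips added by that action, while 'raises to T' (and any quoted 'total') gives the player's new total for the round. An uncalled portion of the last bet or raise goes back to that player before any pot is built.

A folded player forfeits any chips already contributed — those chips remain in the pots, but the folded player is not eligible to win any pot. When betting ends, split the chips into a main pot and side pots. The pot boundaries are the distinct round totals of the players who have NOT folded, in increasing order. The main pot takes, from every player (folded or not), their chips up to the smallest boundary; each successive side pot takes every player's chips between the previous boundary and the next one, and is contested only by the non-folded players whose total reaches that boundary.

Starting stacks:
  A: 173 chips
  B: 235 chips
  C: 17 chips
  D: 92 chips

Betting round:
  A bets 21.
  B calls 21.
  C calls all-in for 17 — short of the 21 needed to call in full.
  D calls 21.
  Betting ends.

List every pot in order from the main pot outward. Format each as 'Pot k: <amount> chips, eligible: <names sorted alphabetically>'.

Contributions: A=21, B=21, C=17, D=21
Pot levels (distinct totals of non-folded players): 17, 21
Layer 1-17: 17 each from A, B, C, D = 17*4 = 68 chips; eligible A, B, C, D
Layer 18-21: 4 each from A, B, D = 4*3 = 12 chips; eligible A, B, D

Pot 1: 68 chips, eligible: A, B, C, D
Pot 2: 12 chips, eligible: A, B, D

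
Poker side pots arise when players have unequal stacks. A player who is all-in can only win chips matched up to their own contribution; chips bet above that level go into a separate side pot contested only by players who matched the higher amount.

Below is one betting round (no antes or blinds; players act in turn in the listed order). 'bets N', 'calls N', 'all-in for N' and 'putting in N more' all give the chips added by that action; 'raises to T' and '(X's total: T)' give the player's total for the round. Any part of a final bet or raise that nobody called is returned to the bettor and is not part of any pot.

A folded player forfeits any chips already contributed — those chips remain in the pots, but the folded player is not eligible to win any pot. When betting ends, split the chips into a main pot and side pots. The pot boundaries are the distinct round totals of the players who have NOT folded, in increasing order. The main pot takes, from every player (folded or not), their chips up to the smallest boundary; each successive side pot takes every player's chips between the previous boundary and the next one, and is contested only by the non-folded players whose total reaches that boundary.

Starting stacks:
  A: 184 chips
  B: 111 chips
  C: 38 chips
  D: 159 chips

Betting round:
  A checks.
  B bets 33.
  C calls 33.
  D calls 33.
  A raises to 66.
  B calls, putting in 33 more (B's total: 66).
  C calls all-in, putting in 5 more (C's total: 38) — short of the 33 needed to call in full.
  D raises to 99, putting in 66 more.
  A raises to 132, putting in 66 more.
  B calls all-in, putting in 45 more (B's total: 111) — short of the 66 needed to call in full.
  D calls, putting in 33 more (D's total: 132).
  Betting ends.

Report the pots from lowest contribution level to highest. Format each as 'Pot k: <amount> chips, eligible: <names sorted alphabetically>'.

Pot 1: 152 chips, eligible: A, B, C, D
Pot 2: 219 chips, eligible: A, B, D
Pot 3: 42 chips, eligible: A, D

Derivation:
Contributions: A=132, B=111, C=38, D=132
Pot levels (distinct totals of non-folded players): 38, 111, 132
Layer 1-38: 38 each from A, B, C, D = 38*4 = 152 chips; eligible A, B, C, D
Layer 39-111: 73 each from A, B, D = 73*3 = 219 chips; eligible A, B, D
Layer 112-132: 21 each from A, D = 21*2 = 42 chips; eligible A, D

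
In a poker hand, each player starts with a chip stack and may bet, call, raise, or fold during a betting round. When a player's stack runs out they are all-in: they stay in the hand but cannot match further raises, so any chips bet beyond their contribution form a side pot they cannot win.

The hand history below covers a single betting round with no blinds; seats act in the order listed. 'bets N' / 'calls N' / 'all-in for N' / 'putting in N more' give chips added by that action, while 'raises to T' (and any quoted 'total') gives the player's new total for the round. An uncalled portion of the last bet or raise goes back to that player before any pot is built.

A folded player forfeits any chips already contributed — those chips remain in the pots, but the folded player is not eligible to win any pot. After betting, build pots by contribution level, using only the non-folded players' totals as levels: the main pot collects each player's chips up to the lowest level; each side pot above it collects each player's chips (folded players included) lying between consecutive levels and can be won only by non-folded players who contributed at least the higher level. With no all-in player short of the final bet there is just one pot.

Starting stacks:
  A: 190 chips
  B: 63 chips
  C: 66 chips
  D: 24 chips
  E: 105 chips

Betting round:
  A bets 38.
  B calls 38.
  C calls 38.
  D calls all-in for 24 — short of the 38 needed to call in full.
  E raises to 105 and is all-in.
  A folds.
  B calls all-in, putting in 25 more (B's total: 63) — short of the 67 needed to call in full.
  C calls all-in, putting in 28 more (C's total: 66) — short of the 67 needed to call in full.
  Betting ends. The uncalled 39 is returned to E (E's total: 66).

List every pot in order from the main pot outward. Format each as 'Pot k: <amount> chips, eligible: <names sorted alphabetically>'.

Pot 1: 120 chips, eligible: B, C, D, E
Pot 2: 131 chips, eligible: B, C, E
Pot 3: 6 chips, eligible: C, E

Derivation:
Contributions (after 39 returned to E): A=38, B=63, C=66, D=24, E=66
Folded: A
Pot levels (distinct totals of non-folded players): 24, 63, 66
Layer 1-24: 24 each from A, B, C, D, E = 24*5 = 120 chips; eligible B, C, D, E
Layer 25-63: A 14 + B 39 + C 39 + E 39 = 131 chips; eligible B, C, E
Layer 64-66: 3 each from C, E = 3*2 = 6 chips; eligible C, E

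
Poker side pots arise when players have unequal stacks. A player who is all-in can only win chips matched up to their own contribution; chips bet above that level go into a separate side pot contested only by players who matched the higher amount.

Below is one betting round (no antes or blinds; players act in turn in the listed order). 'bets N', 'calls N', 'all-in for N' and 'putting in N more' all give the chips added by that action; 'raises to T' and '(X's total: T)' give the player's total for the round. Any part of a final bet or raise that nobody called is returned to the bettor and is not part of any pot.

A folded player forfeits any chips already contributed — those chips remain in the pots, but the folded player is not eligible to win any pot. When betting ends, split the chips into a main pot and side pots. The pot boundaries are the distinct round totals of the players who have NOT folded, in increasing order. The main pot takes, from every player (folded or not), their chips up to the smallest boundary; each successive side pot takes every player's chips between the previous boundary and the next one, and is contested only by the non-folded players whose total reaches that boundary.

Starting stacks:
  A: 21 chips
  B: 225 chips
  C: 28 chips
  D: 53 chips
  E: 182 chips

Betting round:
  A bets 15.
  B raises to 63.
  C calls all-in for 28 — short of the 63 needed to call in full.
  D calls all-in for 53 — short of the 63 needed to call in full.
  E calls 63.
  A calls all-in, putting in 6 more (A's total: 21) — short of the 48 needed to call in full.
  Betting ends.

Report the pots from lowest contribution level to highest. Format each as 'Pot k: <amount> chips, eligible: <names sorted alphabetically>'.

Pot 1: 105 chips, eligible: A, B, C, D, E
Pot 2: 28 chips, eligible: B, C, D, E
Pot 3: 75 chips, eligible: B, D, E
Pot 4: 20 chips, eligible: B, E

Derivation:
Contributions: A=21, B=63, C=28, D=53, E=63
Pot levels (distinct totals of non-folded players): 21, 28, 53, 63
Layer 1-21: 21 each from A, B, C, D, E = 21*5 = 105 chips; eligible A, B, C, D, E
Layer 22-28: 7 each from B, C, D, E = 7*4 = 28 chips; eligible B, C, D, E
Layer 29-53: 25 each from B, D, E = 25*3 = 75 chips; eligible B, D, E
Layer 54-63: 10 each from B, E = 10*2 = 20 chips; eligible B, E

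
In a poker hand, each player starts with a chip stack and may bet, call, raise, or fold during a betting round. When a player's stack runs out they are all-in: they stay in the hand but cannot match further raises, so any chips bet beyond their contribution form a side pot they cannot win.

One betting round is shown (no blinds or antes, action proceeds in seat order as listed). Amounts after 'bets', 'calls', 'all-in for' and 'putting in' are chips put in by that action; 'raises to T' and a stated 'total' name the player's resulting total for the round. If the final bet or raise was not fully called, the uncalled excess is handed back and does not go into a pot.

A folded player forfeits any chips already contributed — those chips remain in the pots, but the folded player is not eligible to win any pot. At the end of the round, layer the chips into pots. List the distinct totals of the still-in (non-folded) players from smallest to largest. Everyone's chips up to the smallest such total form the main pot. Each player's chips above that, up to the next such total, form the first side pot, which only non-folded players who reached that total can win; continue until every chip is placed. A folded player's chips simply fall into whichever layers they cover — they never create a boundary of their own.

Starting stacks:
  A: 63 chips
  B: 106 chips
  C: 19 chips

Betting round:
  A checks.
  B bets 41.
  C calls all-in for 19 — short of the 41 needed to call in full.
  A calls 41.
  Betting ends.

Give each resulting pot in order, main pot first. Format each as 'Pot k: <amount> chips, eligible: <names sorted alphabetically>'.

Pot 1: 57 chips, eligible: A, B, C
Pot 2: 44 chips, eligible: A, B

Derivation:
Contributions: A=41, B=41, C=19
Pot levels (distinct totals of non-folded players): 19, 41
Layer 1-19: 19 each from A, B, C = 19*3 = 57 chips; eligible A, B, C
Layer 20-41: 22 each from A, B = 22*2 = 44 chips; eligible A, B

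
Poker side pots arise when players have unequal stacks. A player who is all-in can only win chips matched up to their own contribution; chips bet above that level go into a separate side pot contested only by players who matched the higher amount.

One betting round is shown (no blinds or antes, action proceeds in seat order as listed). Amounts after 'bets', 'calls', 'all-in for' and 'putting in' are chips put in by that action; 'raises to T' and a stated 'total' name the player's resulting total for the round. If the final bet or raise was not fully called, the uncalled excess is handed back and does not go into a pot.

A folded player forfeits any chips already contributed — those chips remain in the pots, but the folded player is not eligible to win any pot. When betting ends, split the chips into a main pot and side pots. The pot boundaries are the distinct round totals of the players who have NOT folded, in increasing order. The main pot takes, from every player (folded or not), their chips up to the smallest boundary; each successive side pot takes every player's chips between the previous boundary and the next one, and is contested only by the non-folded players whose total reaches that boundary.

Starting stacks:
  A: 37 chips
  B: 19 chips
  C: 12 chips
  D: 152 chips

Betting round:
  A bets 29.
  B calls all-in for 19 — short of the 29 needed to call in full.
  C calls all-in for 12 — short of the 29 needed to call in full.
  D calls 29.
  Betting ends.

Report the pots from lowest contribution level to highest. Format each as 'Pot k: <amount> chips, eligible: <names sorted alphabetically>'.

Pot 1: 48 chips, eligible: A, B, C, D
Pot 2: 21 chips, eligible: A, B, D
Pot 3: 20 chips, eligible: A, D

Derivation:
Contributions: A=29, B=19, C=12, D=29
Pot levels (distinct totals of non-folded players): 12, 19, 29
Layer 1-12: 12 each from A, B, C, D = 12*4 = 48 chips; eligible A, B, C, D
Layer 13-19: 7 each from A, B, D = 7*3 = 21 chips; eligible A, B, D
Layer 20-29: 10 each from A, D = 10*2 = 20 chips; eligible A, D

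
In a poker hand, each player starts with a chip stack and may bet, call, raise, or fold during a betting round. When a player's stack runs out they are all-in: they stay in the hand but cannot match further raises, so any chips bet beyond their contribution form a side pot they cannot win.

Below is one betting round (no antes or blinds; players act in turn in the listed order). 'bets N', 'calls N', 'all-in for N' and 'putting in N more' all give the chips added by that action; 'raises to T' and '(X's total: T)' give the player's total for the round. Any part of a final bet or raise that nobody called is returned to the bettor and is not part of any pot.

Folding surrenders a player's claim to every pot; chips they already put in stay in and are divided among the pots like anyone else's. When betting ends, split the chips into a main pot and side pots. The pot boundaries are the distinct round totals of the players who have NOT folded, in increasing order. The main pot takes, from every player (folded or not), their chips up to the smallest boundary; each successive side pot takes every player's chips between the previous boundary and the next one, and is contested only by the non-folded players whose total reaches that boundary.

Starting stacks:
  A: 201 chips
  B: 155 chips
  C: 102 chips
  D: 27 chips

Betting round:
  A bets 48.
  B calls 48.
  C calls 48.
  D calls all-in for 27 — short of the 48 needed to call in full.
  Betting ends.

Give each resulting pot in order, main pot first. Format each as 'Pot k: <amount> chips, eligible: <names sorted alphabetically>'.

Pot 1: 108 chips, eligible: A, B, C, D
Pot 2: 63 chips, eligible: A, B, C

Derivation:
Contributions: A=48, B=48, C=48, D=27
Pot levels (distinct totals of non-folded players): 27, 48
Layer 1-27: 27 each from A, B, C, D = 27*4 = 108 chips; eligible A, B, C, D
Layer 28-48: 21 each from A, B, C = 21*3 = 63 chips; eligible A, B, C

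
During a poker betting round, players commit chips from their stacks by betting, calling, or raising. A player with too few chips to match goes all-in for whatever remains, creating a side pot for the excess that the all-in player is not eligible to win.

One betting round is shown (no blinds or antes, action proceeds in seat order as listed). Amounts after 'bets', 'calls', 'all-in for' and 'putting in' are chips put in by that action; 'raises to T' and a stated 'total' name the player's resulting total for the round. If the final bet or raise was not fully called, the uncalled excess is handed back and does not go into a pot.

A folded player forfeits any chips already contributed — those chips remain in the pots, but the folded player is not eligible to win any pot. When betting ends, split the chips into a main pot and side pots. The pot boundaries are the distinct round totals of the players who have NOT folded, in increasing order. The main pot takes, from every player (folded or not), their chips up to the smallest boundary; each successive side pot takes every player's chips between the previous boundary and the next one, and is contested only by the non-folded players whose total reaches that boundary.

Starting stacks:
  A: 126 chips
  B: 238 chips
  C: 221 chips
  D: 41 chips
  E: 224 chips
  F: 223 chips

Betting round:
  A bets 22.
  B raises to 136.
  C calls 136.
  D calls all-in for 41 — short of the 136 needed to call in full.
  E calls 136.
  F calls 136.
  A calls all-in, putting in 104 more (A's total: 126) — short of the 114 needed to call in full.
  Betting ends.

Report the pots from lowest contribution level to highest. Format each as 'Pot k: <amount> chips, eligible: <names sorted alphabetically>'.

Pot 1: 246 chips, eligible: A, B, C, D, E, F
Pot 2: 425 chips, eligible: A, B, C, E, F
Pot 3: 40 chips, eligible: B, C, E, F

Derivation:
Contributions: A=126, B=136, C=136, D=41, E=136, F=136
Pot levels (distinct totals of non-folded players): 41, 126, 136
Layer 1-41: 41 each from A, B, C, D, E, F = 41*6 = 246 chips; eligible A, B, C, D, E, F
Layer 42-126: 85 each from A, B, C, E, F = 85*5 = 425 chips; eligible A, B, C, E, F
Layer 127-136: 10 each from B, C, E, F = 10*4 = 40 chips; eligible B, C, E, F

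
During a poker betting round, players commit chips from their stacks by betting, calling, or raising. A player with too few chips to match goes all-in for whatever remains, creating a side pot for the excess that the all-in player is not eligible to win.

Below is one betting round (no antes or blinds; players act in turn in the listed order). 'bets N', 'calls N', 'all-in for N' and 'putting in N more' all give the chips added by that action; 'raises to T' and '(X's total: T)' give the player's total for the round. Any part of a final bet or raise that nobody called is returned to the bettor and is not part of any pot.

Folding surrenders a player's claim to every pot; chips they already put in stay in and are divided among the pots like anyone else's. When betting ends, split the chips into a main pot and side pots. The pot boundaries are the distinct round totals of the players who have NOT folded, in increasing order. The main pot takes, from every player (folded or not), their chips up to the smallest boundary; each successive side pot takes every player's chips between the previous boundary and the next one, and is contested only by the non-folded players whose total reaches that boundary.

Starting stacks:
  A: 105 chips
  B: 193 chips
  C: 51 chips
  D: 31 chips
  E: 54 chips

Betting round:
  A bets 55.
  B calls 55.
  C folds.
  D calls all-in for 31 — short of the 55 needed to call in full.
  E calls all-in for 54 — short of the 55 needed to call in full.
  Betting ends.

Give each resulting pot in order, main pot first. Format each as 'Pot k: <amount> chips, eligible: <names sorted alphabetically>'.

Contributions: A=55, B=55, D=31, E=54
Folded: C
Pot levels (distinct totals of non-folded players): 31, 54, 55
Layer 1-31: 31 each from A, B, D, E = 31*4 = 124 chips; eligible A, B, D, E
Layer 32-54: 23 each from A, B, E = 23*3 = 69 chips; eligible A, B, E
Layer 55-55: 1 each from A, B = 1*2 = 2 chips; eligible A, B

Pot 1: 124 chips, eligible: A, B, D, E
Pot 2: 69 chips, eligible: A, B, E
Pot 3: 2 chips, eligible: A, B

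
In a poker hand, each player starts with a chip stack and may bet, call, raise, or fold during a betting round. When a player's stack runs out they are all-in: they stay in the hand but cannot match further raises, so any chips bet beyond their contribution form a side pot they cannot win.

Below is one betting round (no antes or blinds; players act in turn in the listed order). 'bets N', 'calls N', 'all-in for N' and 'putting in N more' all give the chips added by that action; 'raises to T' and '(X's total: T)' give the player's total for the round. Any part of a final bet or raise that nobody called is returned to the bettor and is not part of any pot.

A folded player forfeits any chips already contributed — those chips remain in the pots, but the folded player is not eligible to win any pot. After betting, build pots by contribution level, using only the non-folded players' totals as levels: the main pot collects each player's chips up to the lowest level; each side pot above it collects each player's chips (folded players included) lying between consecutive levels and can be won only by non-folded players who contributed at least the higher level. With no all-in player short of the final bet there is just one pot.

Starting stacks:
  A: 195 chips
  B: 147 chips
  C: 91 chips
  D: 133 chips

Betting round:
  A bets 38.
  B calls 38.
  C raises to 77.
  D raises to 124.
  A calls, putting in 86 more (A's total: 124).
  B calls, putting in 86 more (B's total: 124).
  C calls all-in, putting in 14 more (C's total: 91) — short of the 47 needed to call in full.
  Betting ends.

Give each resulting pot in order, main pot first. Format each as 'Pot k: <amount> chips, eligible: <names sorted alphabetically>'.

Contributions: A=124, B=124, C=91, D=124
Pot levels (distinct totals of non-folded players): 91, 124
Layer 1-91: 91 each from A, B, C, D = 91*4 = 364 chips; eligible A, B, C, D
Layer 92-124: 33 each from A, B, D = 33*3 = 99 chips; eligible A, B, D

Pot 1: 364 chips, eligible: A, B, C, D
Pot 2: 99 chips, eligible: A, B, D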